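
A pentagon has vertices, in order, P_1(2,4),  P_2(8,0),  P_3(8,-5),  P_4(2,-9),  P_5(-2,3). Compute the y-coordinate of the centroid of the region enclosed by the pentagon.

Apply the shoelace formula. First the cross-terms c_i = x_i·y_{i+1} − x_{i+1}·y_i:
  -32, -40, -62, -12, -14  ⇒  2A = -160, A = -80.
Then Σ (y_i + y_{i+1})·c_i = 914, so ȳ = 914 / (6·(-80)) = -457/240.

-457/240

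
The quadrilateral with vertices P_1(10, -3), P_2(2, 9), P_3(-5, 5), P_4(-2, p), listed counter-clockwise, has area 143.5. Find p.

Write out the shoelace sum; only the two edges meeting at P_4 involve p:
2·Area = [((-5)·p − (-2)·5) + ((-2)·(-3) − 10·p)] + 151
       = -15·p + 167 = 287
⇒ p = -8.

-8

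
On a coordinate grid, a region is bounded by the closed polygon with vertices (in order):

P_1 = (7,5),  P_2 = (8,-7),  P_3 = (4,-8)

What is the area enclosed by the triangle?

24.5

Apply the shoelace formula: 2A = Σ (x_i·y_{i+1} − x_{i+1}·y_i), indices taken mod 3.
Σ = (-89) + (-36) + (76) = -49
Area = |Σ|/2 = 24.5.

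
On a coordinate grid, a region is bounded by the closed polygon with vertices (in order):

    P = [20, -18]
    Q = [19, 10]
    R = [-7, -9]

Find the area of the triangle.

Cross-terms: 542, -101, 306  ⇒  Σ = 747
Area = |Σ|/2 = 373.5.

373.5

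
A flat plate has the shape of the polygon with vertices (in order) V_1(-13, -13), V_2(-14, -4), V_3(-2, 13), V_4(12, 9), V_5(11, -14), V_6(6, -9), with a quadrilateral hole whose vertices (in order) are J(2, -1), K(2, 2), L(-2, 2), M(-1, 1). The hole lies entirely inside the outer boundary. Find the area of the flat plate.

Outer boundary:
Apply the surveyor's formula: 2A = Σ (x_i·y_{i+1} − x_{i+1}·y_i), indices taken mod 6.
Σ = (-130) + (-190) + (-174) + (-267) + (-15) + (-195) = -971
Area = |Σ|/2 = 485.5.
Hole:
Apply the shoelace formula: 2A = Σ (x_i·y_{i+1} − x_{i+1}·y_i), indices taken mod 4.
J→K: (2)(2) − (2)(-1) = 6
K→L: (2)(2) − (-2)(2) = 8
L→M: (-2)(1) − (-1)(2) = 0
M→J: (-1)(-1) − (2)(1) = -1
Σ = 13
Area = |Σ|/2 = 6.5.
Net area = 485.5 − 6.5 = 479.

479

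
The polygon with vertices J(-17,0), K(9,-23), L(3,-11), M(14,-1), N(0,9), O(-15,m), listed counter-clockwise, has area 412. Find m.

3

Write out the shoelace sum; only the two edges meeting at O involve m:
2·Area = [(0·m − (-15)·9) + ((-15)·0 − (-17)·m)] + 638
       = 17·m + 773 = 824
⇒ m = 3.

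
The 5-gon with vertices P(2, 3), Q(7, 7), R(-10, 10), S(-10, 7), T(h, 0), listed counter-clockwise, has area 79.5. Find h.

1

The doubled signed area Σ (x_i y_{i+1} − x_{i+1} y_i) is linear in h.
With h=0 it equals 163; the coefficient of h is -4 (from the two edges through T).
So -4·h + 163 = 2·79.5 = 159 ⇒ h = 1.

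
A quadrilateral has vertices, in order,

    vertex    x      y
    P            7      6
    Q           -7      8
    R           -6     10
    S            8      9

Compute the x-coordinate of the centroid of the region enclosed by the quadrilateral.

69/73

Apply the surveyor's formula. First the cross-terms c_i = x_i·y_{i+1} − x_{i+1}·y_i:
  98, -22, -134, -15  ⇒  2A = -73, A = -36.5.
Then Σ (x_i + x_{i+1})·c_i = -207, so x̄ = -207 / (6·(-36.5)) = 69/73.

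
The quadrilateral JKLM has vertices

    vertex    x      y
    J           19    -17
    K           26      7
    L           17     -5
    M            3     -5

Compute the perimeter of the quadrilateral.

74

|JK| = √((7)² + (24)²) = √625 = 25
|KL| = √((-9)² + (-12)²) = √225 = 15
|LM| = √((-14)² + (0)²) = √196 = 14
|MJ| = √((16)² + (-12)²) = √400 = 20
Perimeter = 25 + 15 + 14 + 20 = 74.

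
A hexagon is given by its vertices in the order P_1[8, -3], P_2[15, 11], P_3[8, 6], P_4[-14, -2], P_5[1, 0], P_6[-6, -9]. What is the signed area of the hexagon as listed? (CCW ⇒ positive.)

Cross-terms: 133, 2, 68, 2, -9, 90  ⇒  Σ = 286
Signed area = Σ/2 = 143 (positive ⇒ counter-clockwise traversal).

143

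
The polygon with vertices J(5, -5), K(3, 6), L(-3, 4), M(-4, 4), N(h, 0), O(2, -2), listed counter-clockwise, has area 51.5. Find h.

The doubled signed area Σ (x_i y_{i+1} − x_{i+1} y_i) is linear in h.
With h=0 it equals 79; the coefficient of h is -6 (from the two edges through N).
So -6·h + 79 = 2·51.5 = 103 ⇒ h = -4.

-4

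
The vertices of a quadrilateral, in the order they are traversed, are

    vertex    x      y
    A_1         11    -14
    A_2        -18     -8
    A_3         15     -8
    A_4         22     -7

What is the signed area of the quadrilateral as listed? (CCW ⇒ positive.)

Apply the shoelace formula: 2A = Σ (x_i·y_{i+1} − x_{i+1}·y_i), indices taken mod 4.
Σ = (-340) + (264) + (71) + (-231) = -236
Signed area = Σ/2 = -118 (negative ⇒ clockwise traversal).

-118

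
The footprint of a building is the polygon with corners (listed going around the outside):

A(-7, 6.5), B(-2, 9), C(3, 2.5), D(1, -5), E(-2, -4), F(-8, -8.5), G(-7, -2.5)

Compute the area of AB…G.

115.5

Apply the shoelace (surveyor's) formula: 2A = Σ (x_i·y_{i+1} − x_{i+1}·y_i), indices taken mod 7.
Cross-terms: -50, -32, -17.5, -14, -15, -39.5, -63  ⇒  Σ = -231
Area = |Σ|/2 = 115.5.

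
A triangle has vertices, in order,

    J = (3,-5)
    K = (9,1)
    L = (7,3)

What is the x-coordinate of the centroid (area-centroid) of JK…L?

19/3

Apply the shoelace formula. First the cross-terms c_i = x_i·y_{i+1} − x_{i+1}·y_i:
  48, 20, -44  ⇒  2A = 24, A = 12.
Then Σ (x_i + x_{i+1})·c_i = 456, so x̄ = 456 / (6·12) = 19/3.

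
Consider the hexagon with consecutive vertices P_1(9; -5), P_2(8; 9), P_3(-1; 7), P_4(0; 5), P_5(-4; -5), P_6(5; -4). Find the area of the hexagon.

126.5

Apply the shoelace (surveyor's) formula: 2A = Σ (x_i·y_{i+1} − x_{i+1}·y_i), indices taken mod 6.
Σ = (121) + (65) + (-5) + (20) + (41) + (11) = 253
Area = |Σ|/2 = 126.5.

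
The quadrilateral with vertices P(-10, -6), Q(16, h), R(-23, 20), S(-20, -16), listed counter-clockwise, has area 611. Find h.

6

The doubled signed area Σ (x_i y_{i+1} − x_{i+1} y_i) is linear in h.
With h=0 it equals 1144; the coefficient of h is 13 (from the two edges through Q).
So 13·h + 1144 = 2·611 = 1222 ⇒ h = 6.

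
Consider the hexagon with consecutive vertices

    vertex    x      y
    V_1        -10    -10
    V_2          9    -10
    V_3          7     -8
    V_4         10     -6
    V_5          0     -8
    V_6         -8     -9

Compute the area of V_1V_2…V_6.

Apply Gauss's area formula: 2A = Σ (x_i·y_{i+1} − x_{i+1}·y_i), indices taken mod 6.
Σ = (190) + (-2) + (38) + (-80) + (-64) + (-10) = 72
Area = |Σ|/2 = 36.

36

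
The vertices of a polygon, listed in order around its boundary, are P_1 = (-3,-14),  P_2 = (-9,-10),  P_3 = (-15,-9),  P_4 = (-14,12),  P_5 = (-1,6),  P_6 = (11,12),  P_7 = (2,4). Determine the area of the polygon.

308.5

Apply the shoelace formula: 2A = Σ (x_i·y_{i+1} − x_{i+1}·y_i), indices taken mod 7.
Σ = (-96) + (-69) + (-306) + (-72) + (-78) + (20) + (-16) = -617
Area = |Σ|/2 = 308.5.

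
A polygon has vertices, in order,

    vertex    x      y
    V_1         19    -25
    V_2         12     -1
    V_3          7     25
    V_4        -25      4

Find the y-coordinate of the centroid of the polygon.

249/179

Apply the shoelace (surveyor's) formula. First the cross-terms c_i = x_i·y_{i+1} − x_{i+1}·y_i:
  281, 307, 653, 549  ⇒  2A = 1790, A = 895.
Then Σ (y_i + y_{i+1})·c_i = 7470, so ȳ = 7470 / (6·895) = 249/179.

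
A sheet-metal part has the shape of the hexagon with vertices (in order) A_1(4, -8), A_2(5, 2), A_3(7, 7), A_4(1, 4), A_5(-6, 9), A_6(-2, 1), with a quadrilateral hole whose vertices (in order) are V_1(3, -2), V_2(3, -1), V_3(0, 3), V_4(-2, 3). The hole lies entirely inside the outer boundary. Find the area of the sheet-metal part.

Outer boundary:
Apply the shoelace (surveyor's) formula: 2A = Σ (x_i·y_{i+1} − x_{i+1}·y_i), indices taken mod 6.
A_1→A_2: (4)(2) − (5)(-8) = 48
A_2→A_3: (5)(7) − (7)(2) = 21
A_3→A_4: (7)(4) − (1)(7) = 21
A_4→A_5: (1)(9) − (-6)(4) = 33
A_5→A_6: (-6)(1) − (-2)(9) = 12
A_6→A_1: (-2)(-8) − (4)(1) = 12
Σ = 147
Area = |Σ|/2 = 73.5.
Hole:
Apply the shoelace formula: 2A = Σ (x_i·y_{i+1} − x_{i+1}·y_i), indices taken mod 4.
V_1→V_2: (3)(-1) − (3)(-2) = 3
V_2→V_3: (3)(3) − (0)(-1) = 9
V_3→V_4: (0)(3) − (-2)(3) = 6
V_4→V_1: (-2)(-2) − (3)(3) = -5
Σ = 13
Area = |Σ|/2 = 6.5.
Net area = 73.5 − 6.5 = 67.

67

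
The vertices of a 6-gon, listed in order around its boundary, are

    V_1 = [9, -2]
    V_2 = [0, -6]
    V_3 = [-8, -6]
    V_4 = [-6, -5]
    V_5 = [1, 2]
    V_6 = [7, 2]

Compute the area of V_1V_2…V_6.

V_1→V_2: (9)(-6) − (0)(-2) = -54
V_2→V_3: (0)(-6) − (-8)(-6) = -48
V_3→V_4: (-8)(-5) − (-6)(-6) = 4
V_4→V_5: (-6)(2) − (1)(-5) = -7
V_5→V_6: (1)(2) − (7)(2) = -12
V_6→V_1: (7)(-2) − (9)(2) = -32
Σ = -149
Area = |Σ|/2 = 74.5.

74.5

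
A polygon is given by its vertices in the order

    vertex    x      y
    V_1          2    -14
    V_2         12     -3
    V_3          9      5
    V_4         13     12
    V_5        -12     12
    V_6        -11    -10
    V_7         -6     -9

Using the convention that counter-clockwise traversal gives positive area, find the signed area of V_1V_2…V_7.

492.5

Apply Gauss's area formula: 2A = Σ (x_i·y_{i+1} − x_{i+1}·y_i), indices taken mod 7.
Σ = (162) + (87) + (43) + (300) + (252) + (39) + (102) = 985
Signed area = Σ/2 = 492.5 (positive ⇒ counter-clockwise traversal).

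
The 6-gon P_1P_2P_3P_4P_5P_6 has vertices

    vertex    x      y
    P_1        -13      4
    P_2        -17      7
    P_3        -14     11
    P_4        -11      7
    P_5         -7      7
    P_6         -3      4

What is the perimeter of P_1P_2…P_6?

34

|P_1P_2| = √((-4)² + (3)²) = √25 = 5
|P_2P_3| = √((3)² + (4)²) = √25 = 5
|P_3P_4| = √((3)² + (-4)²) = √25 = 5
|P_4P_5| = √((4)² + (0)²) = √16 = 4
|P_5P_6| = √((4)² + (-3)²) = √25 = 5
|P_6P_1| = √((-10)² + (0)²) = √100 = 10
Perimeter = 5 + 5 + 5 + 4 + 5 + 10 = 34.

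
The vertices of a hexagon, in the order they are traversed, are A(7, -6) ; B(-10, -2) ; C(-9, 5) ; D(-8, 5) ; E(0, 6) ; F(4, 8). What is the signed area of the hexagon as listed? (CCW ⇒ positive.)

-149.5

Apply the shoelace (surveyor's) formula: 2A = Σ (x_i·y_{i+1} − x_{i+1}·y_i), indices taken mod 6.
Cross-terms: -74, -68, -5, -48, -24, -80  ⇒  Σ = -299
Signed area = Σ/2 = -149.5 (negative ⇒ clockwise traversal).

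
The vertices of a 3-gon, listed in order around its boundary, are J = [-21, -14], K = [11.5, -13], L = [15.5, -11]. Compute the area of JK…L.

30.5

Apply the surveyor's formula: 2A = Σ (x_i·y_{i+1} − x_{i+1}·y_i), indices taken mod 3.
Cross-terms: 434, 75, -448  ⇒  Σ = 61
Area = |Σ|/2 = 30.5.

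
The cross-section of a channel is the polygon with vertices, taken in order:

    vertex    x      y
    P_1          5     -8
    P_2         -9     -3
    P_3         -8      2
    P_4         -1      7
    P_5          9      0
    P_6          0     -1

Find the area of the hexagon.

125

Apply Gauss's area formula: 2A = Σ (x_i·y_{i+1} − x_{i+1}·y_i), indices taken mod 6.
Σ = (-87) + (-42) + (-54) + (-63) + (-9) + (5) = -250
Area = |Σ|/2 = 125.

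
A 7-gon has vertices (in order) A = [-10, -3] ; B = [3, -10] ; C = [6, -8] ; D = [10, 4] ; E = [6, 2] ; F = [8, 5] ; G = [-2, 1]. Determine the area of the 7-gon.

A→B: (-10)(-10) − (3)(-3) = 109
B→C: (3)(-8) − (6)(-10) = 36
C→D: (6)(4) − (10)(-8) = 104
D→E: (10)(2) − (6)(4) = -4
E→F: (6)(5) − (8)(2) = 14
F→G: (8)(1) − (-2)(5) = 18
G→A: (-2)(-3) − (-10)(1) = 16
Σ = 293
Area = |Σ|/2 = 146.5.

146.5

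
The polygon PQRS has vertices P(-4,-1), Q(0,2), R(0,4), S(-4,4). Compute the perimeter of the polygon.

|PQ| = √((4)² + (3)²) = √25 = 5
|QR| = √((0)² + (2)²) = √4 = 2
|RS| = √((-4)² + (0)²) = √16 = 4
|SP| = √((0)² + (-5)²) = √25 = 5
Perimeter = 5 + 2 + 4 + 5 = 16.

16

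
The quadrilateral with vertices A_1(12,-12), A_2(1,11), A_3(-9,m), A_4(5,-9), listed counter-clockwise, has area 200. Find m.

The doubled signed area Σ (x_i y_{i+1} − x_{i+1} y_i) is linear in m.
With m=0 it equals 372; the coefficient of m is -4 (from the two edges through A_3).
So -4·m + 372 = 2·200 = 400 ⇒ m = -7.

-7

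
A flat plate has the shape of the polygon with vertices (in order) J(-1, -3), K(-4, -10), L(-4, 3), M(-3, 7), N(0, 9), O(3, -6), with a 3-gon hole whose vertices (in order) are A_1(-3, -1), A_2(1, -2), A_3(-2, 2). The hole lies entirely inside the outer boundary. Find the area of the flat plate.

64.5

Outer boundary:
Apply the shoelace (surveyor's) formula: 2A = Σ (x_i·y_{i+1} − x_{i+1}·y_i), indices taken mod 6.
Σ = (-2) + (-52) + (-19) + (-27) + (-27) + (-15) = -142
Area = |Σ|/2 = 71.
Hole:
Apply the surveyor's formula: 2A = Σ (x_i·y_{i+1} − x_{i+1}·y_i), indices taken mod 3.
A_1→A_2: (-3)(-2) − (1)(-1) = 7
A_2→A_3: (1)(2) − (-2)(-2) = -2
A_3→A_1: (-2)(-1) − (-3)(2) = 8
Σ = 13
Area = |Σ|/2 = 6.5.
Net area = 71 − 6.5 = 64.5.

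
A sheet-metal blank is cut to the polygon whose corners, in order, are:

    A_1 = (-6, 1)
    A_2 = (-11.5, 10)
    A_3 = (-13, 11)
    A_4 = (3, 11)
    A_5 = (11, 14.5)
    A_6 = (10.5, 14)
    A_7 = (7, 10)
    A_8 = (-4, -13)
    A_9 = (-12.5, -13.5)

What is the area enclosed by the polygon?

271.375

Apply the surveyor's formula: 2A = Σ (x_i·y_{i+1} − x_{i+1}·y_i), indices taken mod 9.
A_1→A_2: (-6)(10) − (-11.5)(1) = -48.5
A_2→A_3: (-11.5)(11) − (-13)(10) = 3.5
A_3→A_4: (-13)(11) − (3)(11) = -176
A_4→A_5: (3)(14.5) − (11)(11) = -77.5
A_5→A_6: (11)(14) − (10.5)(14.5) = 1.75
A_6→A_7: (10.5)(10) − (7)(14) = 7
A_7→A_8: (7)(-13) − (-4)(10) = -51
A_8→A_9: (-4)(-13.5) − (-12.5)(-13) = -108.5
A_9→A_1: (-12.5)(1) − (-6)(-13.5) = -93.5
Σ = -542.75
Area = |Σ|/2 = 271.375.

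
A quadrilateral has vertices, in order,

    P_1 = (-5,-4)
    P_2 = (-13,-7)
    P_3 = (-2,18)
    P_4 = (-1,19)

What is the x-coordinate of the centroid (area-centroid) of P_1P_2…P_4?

-194/31

Apply the shoelace (surveyor's) formula. First the cross-terms c_i = x_i·y_{i+1} − x_{i+1}·y_i:
  -17, -248, -20, 99  ⇒  2A = -186, A = -93.
Then Σ (x_i + x_{i+1})·c_i = 3492, so x̄ = 3492 / (6·(-93)) = -194/31.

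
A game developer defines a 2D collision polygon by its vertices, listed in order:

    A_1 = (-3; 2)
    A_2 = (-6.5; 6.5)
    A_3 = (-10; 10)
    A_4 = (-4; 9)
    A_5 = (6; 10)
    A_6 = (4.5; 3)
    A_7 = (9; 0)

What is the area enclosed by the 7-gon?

Apply Gauss's area formula: 2A = Σ (x_i·y_{i+1} − x_{i+1}·y_i), indices taken mod 7.
Σ = (-6.5) + (0) + (-50) + (-94) + (-27) + (-27) + (18) = -186.5
Area = |Σ|/2 = 93.25.

93.25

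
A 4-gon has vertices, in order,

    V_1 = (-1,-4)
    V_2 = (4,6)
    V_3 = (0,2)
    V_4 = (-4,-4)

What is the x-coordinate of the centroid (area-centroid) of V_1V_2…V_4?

-5/19

Apply the surveyor's formula. First the cross-terms c_i = x_i·y_{i+1} − x_{i+1}·y_i:
  10, 8, 8, 12  ⇒  2A = 38, A = 19.
Then Σ (x_i + x_{i+1})·c_i = -30, so x̄ = -30 / (6·19) = -5/19.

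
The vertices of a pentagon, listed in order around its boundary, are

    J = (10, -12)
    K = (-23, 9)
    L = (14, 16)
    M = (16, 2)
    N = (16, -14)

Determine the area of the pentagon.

Σ = (-186) + (-494) + (-228) + (-256) + (-52) = -1216
Area = |Σ|/2 = 608.

608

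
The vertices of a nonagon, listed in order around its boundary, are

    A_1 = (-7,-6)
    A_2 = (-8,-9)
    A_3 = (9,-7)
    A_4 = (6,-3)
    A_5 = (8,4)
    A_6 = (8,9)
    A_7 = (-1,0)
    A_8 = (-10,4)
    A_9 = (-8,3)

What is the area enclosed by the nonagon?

165.5

Apply Gauss's area formula: 2A = Σ (x_i·y_{i+1} − x_{i+1}·y_i), indices taken mod 9.
A_1→A_2: (-7)(-9) − (-8)(-6) = 15
A_2→A_3: (-8)(-7) − (9)(-9) = 137
A_3→A_4: (9)(-3) − (6)(-7) = 15
A_4→A_5: (6)(4) − (8)(-3) = 48
A_5→A_6: (8)(9) − (8)(4) = 40
A_6→A_7: (8)(0) − (-1)(9) = 9
A_7→A_8: (-1)(4) − (-10)(0) = -4
A_8→A_9: (-10)(3) − (-8)(4) = 2
A_9→A_1: (-8)(-6) − (-7)(3) = 69
Σ = 331
Area = |Σ|/2 = 165.5.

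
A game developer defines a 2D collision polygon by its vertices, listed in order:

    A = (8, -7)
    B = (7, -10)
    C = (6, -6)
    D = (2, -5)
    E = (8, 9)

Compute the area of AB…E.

Σ = (-31) + (18) + (-18) + (58) + (-128) = -101
Area = |Σ|/2 = 50.5.

50.5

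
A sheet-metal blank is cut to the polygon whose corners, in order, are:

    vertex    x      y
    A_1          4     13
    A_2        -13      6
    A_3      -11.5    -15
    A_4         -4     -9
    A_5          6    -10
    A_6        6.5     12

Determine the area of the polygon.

A_1→A_2: (4)(6) − (-13)(13) = 193
A_2→A_3: (-13)(-15) − (-11.5)(6) = 264
A_3→A_4: (-11.5)(-9) − (-4)(-15) = 43.5
A_4→A_5: (-4)(-10) − (6)(-9) = 94
A_5→A_6: (6)(12) − (6.5)(-10) = 137
A_6→A_1: (6.5)(13) − (4)(12) = 36.5
Σ = 768
Area = |Σ|/2 = 384.

384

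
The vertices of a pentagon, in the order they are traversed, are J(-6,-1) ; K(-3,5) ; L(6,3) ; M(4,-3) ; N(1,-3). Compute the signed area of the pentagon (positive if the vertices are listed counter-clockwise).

Σ = (-33) + (-39) + (-30) + (-9) + (-19) = -130
Signed area = Σ/2 = -65 (negative ⇒ clockwise traversal).

-65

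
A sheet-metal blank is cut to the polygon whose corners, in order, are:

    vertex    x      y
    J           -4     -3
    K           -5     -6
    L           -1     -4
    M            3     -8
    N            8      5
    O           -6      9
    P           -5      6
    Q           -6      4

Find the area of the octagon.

141.5

Apply Gauss's area formula: 2A = Σ (x_i·y_{i+1} − x_{i+1}·y_i), indices taken mod 8.
Σ = (9) + (14) + (20) + (79) + (102) + (9) + (16) + (34) = 283
Area = |Σ|/2 = 141.5.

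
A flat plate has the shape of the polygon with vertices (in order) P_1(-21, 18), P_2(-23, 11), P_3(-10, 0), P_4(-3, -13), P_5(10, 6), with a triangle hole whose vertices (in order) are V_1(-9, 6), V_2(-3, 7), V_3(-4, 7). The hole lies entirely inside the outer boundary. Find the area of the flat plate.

Outer boundary:
Apply the shoelace (surveyor's) formula: 2A = Σ (x_i·y_{i+1} − x_{i+1}·y_i), indices taken mod 5.
Σ = (183) + (110) + (130) + (112) + (306) = 841
Area = |Σ|/2 = 420.5.
Hole:
Apply the shoelace formula: 2A = Σ (x_i·y_{i+1} − x_{i+1}·y_i), indices taken mod 3.
Σ = (-45) + (7) + (39) = 1
Area = |Σ|/2 = 0.5.
Net area = 420.5 − 0.5 = 420.

420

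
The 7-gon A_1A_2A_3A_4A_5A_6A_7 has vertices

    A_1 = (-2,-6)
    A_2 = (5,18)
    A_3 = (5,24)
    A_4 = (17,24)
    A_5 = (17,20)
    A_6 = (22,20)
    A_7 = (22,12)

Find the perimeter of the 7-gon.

90

|A_1A_2| = √((7)² + (24)²) = √625 = 25
|A_2A_3| = √((0)² + (6)²) = √36 = 6
|A_3A_4| = √((12)² + (0)²) = √144 = 12
|A_4A_5| = √((0)² + (-4)²) = √16 = 4
|A_5A_6| = √((5)² + (0)²) = √25 = 5
|A_6A_7| = √((0)² + (-8)²) = √64 = 8
|A_7A_1| = √((-24)² + (-18)²) = √900 = 30
Perimeter = 25 + 6 + 12 + 4 + 5 + 8 + 30 = 90.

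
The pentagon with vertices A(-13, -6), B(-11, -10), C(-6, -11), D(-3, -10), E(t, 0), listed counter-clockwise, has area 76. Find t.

0

Write out the shoelace sum; only the two edges meeting at E involve t:
2·Area = [((-3)·0 − t·(-10)) + (t·(-6) − (-13)·0)] + 152
       = 4·t + 152 = 152
⇒ t = 0.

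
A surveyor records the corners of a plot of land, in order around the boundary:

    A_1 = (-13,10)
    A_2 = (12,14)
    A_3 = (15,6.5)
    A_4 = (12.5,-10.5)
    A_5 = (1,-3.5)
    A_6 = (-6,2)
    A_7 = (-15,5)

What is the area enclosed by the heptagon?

405

Apply Gauss's area formula: 2A = Σ (x_i·y_{i+1} − x_{i+1}·y_i), indices taken mod 7.
Σ = (-302) + (-132) + (-238.75) + (-33.25) + (-19) + (0) + (-85) = -810
Area = |Σ|/2 = 405.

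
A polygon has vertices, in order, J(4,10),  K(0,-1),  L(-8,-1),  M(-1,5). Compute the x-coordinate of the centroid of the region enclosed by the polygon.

Apply the shoelace formula. First the cross-terms c_i = x_i·y_{i+1} − x_{i+1}·y_i:
  -4, -8, -41, -30  ⇒  2A = -83, A = -41.5.
Then Σ (x_i + x_{i+1})·c_i = 327, so x̄ = 327 / (6·(-41.5)) = -109/83.

-109/83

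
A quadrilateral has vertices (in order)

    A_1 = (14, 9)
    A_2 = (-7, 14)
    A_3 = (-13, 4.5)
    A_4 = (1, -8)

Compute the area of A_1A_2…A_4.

Σ = (259) + (150.5) + (99.5) + (121) = 630
Area = |Σ|/2 = 315.

315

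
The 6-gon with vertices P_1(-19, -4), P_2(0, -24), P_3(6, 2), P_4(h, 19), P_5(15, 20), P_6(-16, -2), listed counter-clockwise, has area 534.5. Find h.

18

The doubled signed area Σ (x_i y_{i+1} − x_{i+1} y_i) is linear in h.
With h=0 it equals 745; the coefficient of h is 18 (from the two edges through P_4).
So 18·h + 745 = 2·534.5 = 1069 ⇒ h = 18.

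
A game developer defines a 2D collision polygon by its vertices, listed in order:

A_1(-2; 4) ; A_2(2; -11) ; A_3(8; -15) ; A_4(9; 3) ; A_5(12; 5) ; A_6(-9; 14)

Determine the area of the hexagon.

Apply the shoelace (surveyor's) formula: 2A = Σ (x_i·y_{i+1} − x_{i+1}·y_i), indices taken mod 6.
A_1→A_2: (-2)(-11) − (2)(4) = 14
A_2→A_3: (2)(-15) − (8)(-11) = 58
A_3→A_4: (8)(3) − (9)(-15) = 159
A_4→A_5: (9)(5) − (12)(3) = 9
A_5→A_6: (12)(14) − (-9)(5) = 213
A_6→A_1: (-9)(4) − (-2)(14) = -8
Σ = 445
Area = |Σ|/2 = 222.5.

222.5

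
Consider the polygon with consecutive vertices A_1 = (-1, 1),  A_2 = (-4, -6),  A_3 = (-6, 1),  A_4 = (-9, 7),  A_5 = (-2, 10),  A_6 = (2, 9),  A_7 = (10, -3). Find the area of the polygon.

133

Apply the shoelace (surveyor's) formula: 2A = Σ (x_i·y_{i+1} − x_{i+1}·y_i), indices taken mod 7.
Cross-terms: 10, -40, -33, -76, -38, -96, 7  ⇒  Σ = -266
Area = |Σ|/2 = 133.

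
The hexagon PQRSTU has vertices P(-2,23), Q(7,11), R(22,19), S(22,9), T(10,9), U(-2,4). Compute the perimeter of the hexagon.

|PQ| = √((9)² + (-12)²) = √225 = 15
|QR| = √((15)² + (8)²) = √289 = 17
|RS| = √((0)² + (-10)²) = √100 = 10
|ST| = √((-12)² + (0)²) = √144 = 12
|TU| = √((-12)² + (-5)²) = √169 = 13
|UP| = √((0)² + (19)²) = √361 = 19
Perimeter = 15 + 17 + 10 + 12 + 13 + 19 = 86.

86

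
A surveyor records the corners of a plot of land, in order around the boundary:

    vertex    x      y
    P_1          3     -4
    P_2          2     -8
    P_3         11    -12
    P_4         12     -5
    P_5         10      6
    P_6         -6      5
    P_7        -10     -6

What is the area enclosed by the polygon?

Apply Gauss's area formula: 2A = Σ (x_i·y_{i+1} − x_{i+1}·y_i), indices taken mod 7.
Σ = (-16) + (64) + (89) + (122) + (86) + (86) + (58) = 489
Area = |Σ|/2 = 244.5.

244.5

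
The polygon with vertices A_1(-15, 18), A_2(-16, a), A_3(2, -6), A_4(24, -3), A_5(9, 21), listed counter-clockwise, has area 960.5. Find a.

Write out the shoelace sum; only the two edges meeting at A_2 involve a:
2·Area = [((-15)·a − (-16)·18) + ((-16)·(-6) − 2·a)] + 1146
       = -17·a + 1530 = 1921
⇒ a = -23.

-23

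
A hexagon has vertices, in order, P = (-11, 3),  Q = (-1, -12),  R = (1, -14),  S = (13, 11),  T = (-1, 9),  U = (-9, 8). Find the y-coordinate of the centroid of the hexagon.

Apply the surveyor's formula. First the cross-terms c_i = x_i·y_{i+1} − x_{i+1}·y_i:
  135, 26, 193, 128, 73, 61  ⇒  2A = 616, A = 308.
Then Σ (y_i + y_{i+1})·c_i = 2002, so ȳ = 2002 / (6·308) = 13/12.

13/12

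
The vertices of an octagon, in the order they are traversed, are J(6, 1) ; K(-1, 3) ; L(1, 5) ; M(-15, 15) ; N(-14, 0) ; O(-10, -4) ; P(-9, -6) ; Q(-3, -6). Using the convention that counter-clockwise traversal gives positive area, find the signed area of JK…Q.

230

Apply Gauss's area formula: 2A = Σ (x_i·y_{i+1} − x_{i+1}·y_i), indices taken mod 8.
Σ = (19) + (-8) + (90) + (210) + (56) + (24) + (36) + (33) = 460
Signed area = Σ/2 = 230 (positive ⇒ counter-clockwise traversal).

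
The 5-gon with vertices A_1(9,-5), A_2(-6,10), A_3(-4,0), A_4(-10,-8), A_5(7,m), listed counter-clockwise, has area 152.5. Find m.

Write out the shoelace sum; only the two edges meeting at A_5 involve m:
2·Area = [((-10)·m − 7·(-8)) + (7·(-5) − 9·m)] + 132
       = -19·m + 153 = 305
⇒ m = -8.

-8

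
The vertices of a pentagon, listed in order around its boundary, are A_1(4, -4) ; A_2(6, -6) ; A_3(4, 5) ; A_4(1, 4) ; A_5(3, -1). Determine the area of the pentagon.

22

Apply the surveyor's formula: 2A = Σ (x_i·y_{i+1} − x_{i+1}·y_i), indices taken mod 5.
Σ = (0) + (54) + (11) + (-13) + (-8) = 44
Area = |Σ|/2 = 22.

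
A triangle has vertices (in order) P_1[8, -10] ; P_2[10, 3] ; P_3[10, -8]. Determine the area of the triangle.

Apply the surveyor's formula: 2A = Σ (x_i·y_{i+1} − x_{i+1}·y_i), indices taken mod 3.
Σ = (124) + (-110) + (-36) = -22
Area = |Σ|/2 = 11.

11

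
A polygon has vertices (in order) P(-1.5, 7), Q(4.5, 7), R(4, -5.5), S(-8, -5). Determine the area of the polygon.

Σ = (-42) + (-52.75) + (-64) + (-63.5) = -222.25
Area = |Σ|/2 = 111.125.

111.125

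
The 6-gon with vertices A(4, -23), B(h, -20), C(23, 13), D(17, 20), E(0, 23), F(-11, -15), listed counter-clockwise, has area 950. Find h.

The doubled signed area Σ (x_i y_{i+1} − x_{i+1} y_i) is linear in h.
With h=0 it equals 1576; the coefficient of h is 36 (from the two edges through B).
So 36·h + 1576 = 2·950 = 1900 ⇒ h = 9.

9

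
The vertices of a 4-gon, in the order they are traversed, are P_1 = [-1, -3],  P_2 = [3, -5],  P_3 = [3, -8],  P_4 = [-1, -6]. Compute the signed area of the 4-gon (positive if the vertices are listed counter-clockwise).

-12

Cross-terms: 14, -9, -26, -3  ⇒  Σ = -24
Signed area = Σ/2 = -12 (negative ⇒ clockwise traversal).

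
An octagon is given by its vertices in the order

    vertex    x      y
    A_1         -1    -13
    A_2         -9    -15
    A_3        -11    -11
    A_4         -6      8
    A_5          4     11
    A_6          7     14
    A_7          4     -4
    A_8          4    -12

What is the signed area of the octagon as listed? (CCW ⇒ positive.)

-310.5

Σ = (-102) + (-66) + (-154) + (-98) + (-21) + (-84) + (-32) + (-64) = -621
Signed area = Σ/2 = -310.5 (negative ⇒ clockwise traversal).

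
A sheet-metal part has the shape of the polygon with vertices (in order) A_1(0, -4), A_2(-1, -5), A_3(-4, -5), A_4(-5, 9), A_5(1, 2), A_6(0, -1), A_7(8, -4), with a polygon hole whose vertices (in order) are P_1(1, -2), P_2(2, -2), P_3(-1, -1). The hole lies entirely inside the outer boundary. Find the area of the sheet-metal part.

61.5

Outer boundary:
Σ = (-4) + (-15) + (-61) + (-19) + (-1) + (8) + (-32) = -124
Area = |Σ|/2 = 62.
Hole:
Apply the shoelace (surveyor's) formula: 2A = Σ (x_i·y_{i+1} − x_{i+1}·y_i), indices taken mod 3.
Σ = (2) + (-4) + (3) = 1
Area = |Σ|/2 = 0.5.
Net area = 62 − 0.5 = 61.5.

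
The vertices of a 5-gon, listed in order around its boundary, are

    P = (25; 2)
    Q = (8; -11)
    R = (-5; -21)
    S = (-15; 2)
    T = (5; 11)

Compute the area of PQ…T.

Apply the shoelace (surveyor's) formula: 2A = Σ (x_i·y_{i+1} − x_{i+1}·y_i), indices taken mod 5.
Cross-terms: -291, -223, -325, -175, -265  ⇒  Σ = -1279
Area = |Σ|/2 = 639.5.

639.5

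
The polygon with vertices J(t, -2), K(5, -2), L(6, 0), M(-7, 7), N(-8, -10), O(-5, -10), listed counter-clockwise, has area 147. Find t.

8

Write out the shoelace sum; only the two edges meeting at J involve t:
2·Area = [((-5)·(-2) − t·(-10)) + (t·(-2) − 5·(-2))] + 210
       = 8·t + 230 = 294
⇒ t = 8.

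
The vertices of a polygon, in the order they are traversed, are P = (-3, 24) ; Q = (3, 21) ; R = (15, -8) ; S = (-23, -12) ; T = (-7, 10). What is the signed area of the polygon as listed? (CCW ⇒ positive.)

-645

Apply the shoelace (surveyor's) formula: 2A = Σ (x_i·y_{i+1} − x_{i+1}·y_i), indices taken mod 5.
Σ = (-135) + (-339) + (-364) + (-314) + (-138) = -1290
Signed area = Σ/2 = -645 (negative ⇒ clockwise traversal).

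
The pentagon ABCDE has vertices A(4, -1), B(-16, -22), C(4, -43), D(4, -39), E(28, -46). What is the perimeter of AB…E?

|AB| = √((-20)² + (-21)²) = √841 = 29
|BC| = √((20)² + (-21)²) = √841 = 29
|CD| = √((0)² + (4)²) = √16 = 4
|DE| = √((24)² + (-7)²) = √625 = 25
|EA| = √((-24)² + (45)²) = √2601 = 51
Perimeter = 29 + 29 + 4 + 25 + 51 = 138.

138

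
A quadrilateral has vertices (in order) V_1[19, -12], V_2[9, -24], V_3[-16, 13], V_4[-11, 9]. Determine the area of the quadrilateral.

327.5

Apply Gauss's area formula: 2A = Σ (x_i·y_{i+1} − x_{i+1}·y_i), indices taken mod 4.
V_1→V_2: (19)(-24) − (9)(-12) = -348
V_2→V_3: (9)(13) − (-16)(-24) = -267
V_3→V_4: (-16)(9) − (-11)(13) = -1
V_4→V_1: (-11)(-12) − (19)(9) = -39
Σ = -655
Area = |Σ|/2 = 327.5.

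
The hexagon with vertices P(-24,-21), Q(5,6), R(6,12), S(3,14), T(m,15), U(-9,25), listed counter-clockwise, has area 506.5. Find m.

1

The doubled signed area Σ (x_i y_{i+1} − x_{i+1} y_i) is linear in m.
With m=0 it equals 1002; the coefficient of m is 11 (from the two edges through T).
So 11·m + 1002 = 2·506.5 = 1013 ⇒ m = 1.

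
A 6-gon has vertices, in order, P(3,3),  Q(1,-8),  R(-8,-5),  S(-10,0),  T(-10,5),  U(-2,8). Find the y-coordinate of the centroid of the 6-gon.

Apply the surveyor's formula. First the cross-terms c_i = x_i·y_{i+1} − x_{i+1}·y_i:
  -27, -69, -50, -50, -70, -30  ⇒  2A = -296, A = -148.
Then Σ (y_i + y_{i+1})·c_i = -208, so ȳ = -208 / (6·(-148)) = 26/111.

26/111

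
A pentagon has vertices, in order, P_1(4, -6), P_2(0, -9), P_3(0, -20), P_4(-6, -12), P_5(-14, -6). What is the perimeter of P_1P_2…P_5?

|P_1P_2| = √((-4)² + (-3)²) = √25 = 5
|P_2P_3| = √((0)² + (-11)²) = √121 = 11
|P_3P_4| = √((-6)² + (8)²) = √100 = 10
|P_4P_5| = √((-8)² + (6)²) = √100 = 10
|P_5P_1| = √((18)² + (0)²) = √324 = 18
Perimeter = 5 + 11 + 10 + 10 + 18 = 54.

54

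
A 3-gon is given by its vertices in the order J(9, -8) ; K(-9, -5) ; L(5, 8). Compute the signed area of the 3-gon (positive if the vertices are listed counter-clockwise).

-138

Cross-terms: -117, -47, -112  ⇒  Σ = -276
Signed area = Σ/2 = -138 (negative ⇒ clockwise traversal).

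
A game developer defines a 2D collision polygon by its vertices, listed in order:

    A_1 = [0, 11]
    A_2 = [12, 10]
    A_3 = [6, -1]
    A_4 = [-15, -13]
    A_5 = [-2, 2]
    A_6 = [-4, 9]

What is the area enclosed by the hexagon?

203.5

Apply Gauss's area formula: 2A = Σ (x_i·y_{i+1} − x_{i+1}·y_i), indices taken mod 6.
Σ = (-132) + (-72) + (-93) + (-56) + (-10) + (-44) = -407
Area = |Σ|/2 = 203.5.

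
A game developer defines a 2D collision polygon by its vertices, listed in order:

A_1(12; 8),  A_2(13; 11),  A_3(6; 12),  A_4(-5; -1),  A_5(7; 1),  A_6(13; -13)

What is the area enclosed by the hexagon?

165

Apply Gauss's area formula: 2A = Σ (x_i·y_{i+1} − x_{i+1}·y_i), indices taken mod 6.
Σ = (28) + (90) + (54) + (2) + (-104) + (260) = 330
Area = |Σ|/2 = 165.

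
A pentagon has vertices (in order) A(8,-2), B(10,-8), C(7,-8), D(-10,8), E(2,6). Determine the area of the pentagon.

Apply the surveyor's formula: 2A = Σ (x_i·y_{i+1} − x_{i+1}·y_i), indices taken mod 5.
Σ = (-44) + (-24) + (-24) + (-76) + (-52) = -220
Area = |Σ|/2 = 110.

110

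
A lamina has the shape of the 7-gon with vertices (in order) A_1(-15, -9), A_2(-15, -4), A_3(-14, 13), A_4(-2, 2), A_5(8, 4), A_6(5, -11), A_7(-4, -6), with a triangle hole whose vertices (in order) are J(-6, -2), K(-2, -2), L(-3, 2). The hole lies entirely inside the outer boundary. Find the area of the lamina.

Outer boundary:
Σ = (-75) + (-251) + (-2) + (-24) + (-108) + (-74) + (-54) = -588
Area = |Σ|/2 = 294.
Hole:
Apply the shoelace formula: 2A = Σ (x_i·y_{i+1} − x_{i+1}·y_i), indices taken mod 3.
J→K: (-6)(-2) − (-2)(-2) = 8
K→L: (-2)(2) − (-3)(-2) = -10
L→J: (-3)(-2) − (-6)(2) = 18
Σ = 16
Area = |Σ|/2 = 8.
Net area = 294 − 8 = 286.

286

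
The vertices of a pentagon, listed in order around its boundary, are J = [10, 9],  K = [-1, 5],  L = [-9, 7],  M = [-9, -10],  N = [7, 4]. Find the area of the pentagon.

153.5

Σ = (59) + (38) + (153) + (34) + (23) = 307
Area = |Σ|/2 = 153.5.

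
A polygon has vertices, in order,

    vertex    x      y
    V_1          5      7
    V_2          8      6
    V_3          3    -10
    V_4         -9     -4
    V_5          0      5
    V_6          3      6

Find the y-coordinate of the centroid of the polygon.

Apply the surveyor's formula. First the cross-terms c_i = x_i·y_{i+1} − x_{i+1}·y_i:
  -26, -98, -102, -45, -15, -9  ⇒  2A = -295, A = -147.5.
Then Σ (y_i + y_{i+1})·c_i = 1155, so ȳ = 1155 / (6·(-147.5)) = -77/59.

-77/59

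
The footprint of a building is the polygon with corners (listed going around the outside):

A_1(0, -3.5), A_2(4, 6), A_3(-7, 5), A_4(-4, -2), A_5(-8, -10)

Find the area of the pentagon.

Apply the surveyor's formula: 2A = Σ (x_i·y_{i+1} − x_{i+1}·y_i), indices taken mod 5.
Σ = (14) + (62) + (34) + (24) + (28) = 162
Area = |Σ|/2 = 81.

81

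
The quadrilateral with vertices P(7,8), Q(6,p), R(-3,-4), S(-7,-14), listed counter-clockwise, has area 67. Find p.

15

The doubled signed area Σ (x_i y_{i+1} − x_{i+1} y_i) is linear in p.
With p=0 it equals -16; the coefficient of p is 10 (from the two edges through Q).
So 10·p + -16 = 2·67 = 134 ⇒ p = 15.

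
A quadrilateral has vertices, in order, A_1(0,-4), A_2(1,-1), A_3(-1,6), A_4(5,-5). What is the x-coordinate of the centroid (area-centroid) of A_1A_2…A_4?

Apply the shoelace formula. First the cross-terms c_i = x_i·y_{i+1} − x_{i+1}·y_i:
  4, 5, -25, -20  ⇒  2A = -36, A = -18.
Then Σ (x_i + x_{i+1})·c_i = -196, so x̄ = -196 / (6·(-18)) = 49/27.

49/27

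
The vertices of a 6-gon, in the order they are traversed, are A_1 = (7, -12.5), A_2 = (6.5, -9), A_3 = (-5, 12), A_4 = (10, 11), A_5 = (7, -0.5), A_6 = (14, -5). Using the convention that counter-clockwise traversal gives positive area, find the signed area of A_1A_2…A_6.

-186.875

Apply the shoelace formula: 2A = Σ (x_i·y_{i+1} − x_{i+1}·y_i), indices taken mod 6.
Cross-terms: 18.25, 33, -175, -82, -28, -140  ⇒  Σ = -373.75
Signed area = Σ/2 = -186.875 (negative ⇒ clockwise traversal).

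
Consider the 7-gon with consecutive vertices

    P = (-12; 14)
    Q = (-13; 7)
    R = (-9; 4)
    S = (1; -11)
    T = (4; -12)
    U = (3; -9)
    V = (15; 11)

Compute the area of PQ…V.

373

Apply the shoelace (surveyor's) formula: 2A = Σ (x_i·y_{i+1} − x_{i+1}·y_i), indices taken mod 7.
P→Q: (-12)(7) − (-13)(14) = 98
Q→R: (-13)(4) − (-9)(7) = 11
R→S: (-9)(-11) − (1)(4) = 95
S→T: (1)(-12) − (4)(-11) = 32
T→U: (4)(-9) − (3)(-12) = 0
U→V: (3)(11) − (15)(-9) = 168
V→P: (15)(14) − (-12)(11) = 342
Σ = 746
Area = |Σ|/2 = 373.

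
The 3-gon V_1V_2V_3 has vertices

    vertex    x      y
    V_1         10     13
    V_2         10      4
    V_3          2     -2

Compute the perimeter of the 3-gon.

36

|V_1V_2| = √((0)² + (-9)²) = √81 = 9
|V_2V_3| = √((-8)² + (-6)²) = √100 = 10
|V_3V_1| = √((8)² + (15)²) = √289 = 17
Perimeter = 9 + 10 + 17 = 36.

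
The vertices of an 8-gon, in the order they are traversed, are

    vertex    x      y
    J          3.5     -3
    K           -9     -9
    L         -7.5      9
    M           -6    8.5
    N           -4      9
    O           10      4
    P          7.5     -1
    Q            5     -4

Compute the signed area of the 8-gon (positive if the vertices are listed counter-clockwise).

J→K: (3.5)(-9) − (-9)(-3) = -58.5
K→L: (-9)(9) − (-7.5)(-9) = -148.5
L→M: (-7.5)(8.5) − (-6)(9) = -9.75
M→N: (-6)(9) − (-4)(8.5) = -20
N→O: (-4)(4) − (10)(9) = -106
O→P: (10)(-1) − (7.5)(4) = -40
P→Q: (7.5)(-4) − (5)(-1) = -25
Q→J: (5)(-3) − (3.5)(-4) = -1
Σ = -408.75
Signed area = Σ/2 = -204.375 (negative ⇒ clockwise traversal).

-204.375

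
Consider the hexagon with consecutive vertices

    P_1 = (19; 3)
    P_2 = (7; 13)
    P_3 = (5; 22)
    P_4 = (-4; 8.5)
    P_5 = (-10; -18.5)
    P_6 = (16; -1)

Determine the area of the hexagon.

Apply the surveyor's formula: 2A = Σ (x_i·y_{i+1} − x_{i+1}·y_i), indices taken mod 6.
Σ = (226) + (89) + (130.5) + (159) + (306) + (67) = 977.5
Area = |Σ|/2 = 488.75.

488.75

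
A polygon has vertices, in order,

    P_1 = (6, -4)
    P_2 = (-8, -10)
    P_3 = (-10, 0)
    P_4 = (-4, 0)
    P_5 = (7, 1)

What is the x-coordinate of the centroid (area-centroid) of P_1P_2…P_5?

-51/23

Apply the shoelace formula. First the cross-terms c_i = x_i·y_{i+1} − x_{i+1}·y_i:
  -92, -100, 0, -4, -34  ⇒  2A = -230, A = -115.
Then Σ (x_i + x_{i+1})·c_i = 1530, so x̄ = 1530 / (6·(-115)) = -51/23.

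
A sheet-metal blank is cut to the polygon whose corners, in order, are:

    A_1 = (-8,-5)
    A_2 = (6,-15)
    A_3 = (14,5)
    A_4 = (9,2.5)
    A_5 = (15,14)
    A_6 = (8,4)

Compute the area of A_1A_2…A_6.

204.25

Apply the surveyor's formula: 2A = Σ (x_i·y_{i+1} − x_{i+1}·y_i), indices taken mod 6.
Σ = (150) + (240) + (-10) + (88.5) + (-52) + (-8) = 408.5
Area = |Σ|/2 = 204.25.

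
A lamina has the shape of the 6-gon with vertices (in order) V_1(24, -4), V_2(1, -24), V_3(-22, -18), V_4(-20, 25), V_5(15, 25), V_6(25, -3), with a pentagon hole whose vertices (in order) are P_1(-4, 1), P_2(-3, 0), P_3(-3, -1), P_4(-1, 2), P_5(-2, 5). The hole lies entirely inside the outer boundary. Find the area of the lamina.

1792.5

Outer boundary:
Apply the shoelace formula: 2A = Σ (x_i·y_{i+1} − x_{i+1}·y_i), indices taken mod 6.
Cross-terms: -572, -546, -910, -875, -670, -28  ⇒  Σ = -3601
Area = |Σ|/2 = 1800.5.
Hole:
Σ = (3) + (3) + (-7) + (-1) + (18) = 16
Area = |Σ|/2 = 8.
Net area = 1800.5 − 8 = 1792.5.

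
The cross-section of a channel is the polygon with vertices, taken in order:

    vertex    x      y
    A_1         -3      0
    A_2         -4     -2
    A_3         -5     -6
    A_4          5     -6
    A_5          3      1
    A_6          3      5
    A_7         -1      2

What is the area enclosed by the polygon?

Apply Gauss's area formula: 2A = Σ (x_i·y_{i+1} − x_{i+1}·y_i), indices taken mod 7.
Σ = (6) + (14) + (60) + (23) + (12) + (11) + (6) = 132
Area = |Σ|/2 = 66.

66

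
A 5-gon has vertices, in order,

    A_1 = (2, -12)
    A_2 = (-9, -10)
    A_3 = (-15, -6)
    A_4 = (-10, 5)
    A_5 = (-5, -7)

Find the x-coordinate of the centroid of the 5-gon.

-2464/285

Apply the shoelace formula. First the cross-terms c_i = x_i·y_{i+1} − x_{i+1}·y_i:
  -128, -96, -135, 95, 74  ⇒  2A = -190, A = -95.
Then Σ (x_i + x_{i+1})·c_i = 4928, so x̄ = 4928 / (6·(-95)) = -2464/285.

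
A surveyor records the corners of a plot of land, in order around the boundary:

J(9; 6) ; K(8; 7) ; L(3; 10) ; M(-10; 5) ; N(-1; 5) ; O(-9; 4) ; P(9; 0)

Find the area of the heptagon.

Apply the shoelace formula: 2A = Σ (x_i·y_{i+1} − x_{i+1}·y_i), indices taken mod 7.
Σ = (15) + (59) + (115) + (-45) + (41) + (-36) + (54) = 203
Area = |Σ|/2 = 101.5.

101.5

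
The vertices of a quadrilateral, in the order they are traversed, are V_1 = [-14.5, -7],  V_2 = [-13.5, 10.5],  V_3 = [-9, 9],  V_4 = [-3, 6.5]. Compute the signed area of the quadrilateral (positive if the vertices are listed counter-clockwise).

Σ = (-246.75) + (-27) + (-31.5) + (115.25) = -190
Signed area = Σ/2 = -95 (negative ⇒ clockwise traversal).

-95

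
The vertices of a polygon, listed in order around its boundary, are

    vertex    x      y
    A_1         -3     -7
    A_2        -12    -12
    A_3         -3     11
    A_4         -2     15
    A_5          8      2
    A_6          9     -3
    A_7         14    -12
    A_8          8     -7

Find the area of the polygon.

Apply the surveyor's formula: 2A = Σ (x_i·y_{i+1} − x_{i+1}·y_i), indices taken mod 8.
Σ = (-48) + (-168) + (-23) + (-124) + (-42) + (-66) + (-2) + (-77) = -550
Area = |Σ|/2 = 275.

275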